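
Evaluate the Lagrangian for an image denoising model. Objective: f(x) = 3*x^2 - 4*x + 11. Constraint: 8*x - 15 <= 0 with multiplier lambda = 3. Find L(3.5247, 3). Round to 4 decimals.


Step 1: Evaluate f(x).
f(3.5247) = 3*3.5247^2 - 4*3.5247 + 11 = 34.1717
Step 2: Evaluate g(x).
g(3.5247) = 8*3.5247 - 15 = 13.1976
Step 3: Compute Lagrangian.
L = 34.1717 + 3*13.1976 = 73.7645


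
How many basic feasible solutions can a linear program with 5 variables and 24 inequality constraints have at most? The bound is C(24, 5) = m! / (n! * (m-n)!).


Each vertex corresponds to some choice of n active constraints out of m, so the number of vertices is at most C(m, n) = m! / (n!(m-n)!).
m = 24, n = 5
Numerator: 24 * 23 * 22 * 21 * 20
Denominator: 5! = 120
C(24, 5) = 42504


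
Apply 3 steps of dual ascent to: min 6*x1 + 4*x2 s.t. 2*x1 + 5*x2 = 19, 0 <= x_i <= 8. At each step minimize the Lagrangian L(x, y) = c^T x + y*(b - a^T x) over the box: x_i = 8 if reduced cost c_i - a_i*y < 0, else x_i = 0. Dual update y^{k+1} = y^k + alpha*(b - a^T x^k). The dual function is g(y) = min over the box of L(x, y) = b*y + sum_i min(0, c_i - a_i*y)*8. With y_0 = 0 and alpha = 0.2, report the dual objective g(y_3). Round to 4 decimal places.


Dual ascent for LP: min 6*x1 + 4*x2, 2*x1 + 5*x2 = 19, 0 <= x_i <= 8
Step 1: y^k = 0.0, reduced costs: (6.0, 4.0)
  x^k = (0.0, 0.0), subgradient = b - a^T x = 19.0
  y^{k+1} = 0.0 + 0.2*19.0 = 3.8
Step 2: y^k = 3.8, reduced costs: (-1.6, -15.0)
  x^k = (8.0, 8.0), subgradient = b - a^T x = -37.0
  y^{k+1} = 3.8 + 0.2*-37.0 = -3.6
Step 3: y^k = -3.6, reduced costs: (13.2, 22.0)
  x^k = (0.0, 0.0), subgradient = b - a^T x = 19.0
  y^{k+1} = -3.6 + 0.2*19.0 = 0.2
Dual objective at y_3 = 0.2: reduced costs (5.6, 3.0), box minimizer x = (0.0, 0.0)
g(y_3) = b*y + (c1 - a1*y)*x1 + (c2 - a2*y)*x2 = 19*0.2 + 5.6*0.0 + 3.0*0.0 = 3.8 + 0.0 + 0.0 = 3.8


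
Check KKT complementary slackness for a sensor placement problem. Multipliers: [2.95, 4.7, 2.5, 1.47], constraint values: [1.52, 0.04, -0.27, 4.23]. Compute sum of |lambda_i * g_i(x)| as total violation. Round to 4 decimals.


KKT complementary slackness check:
lambda_1 * g_1 = 2.95 * 1.52 = 4.484
lambda_2 * g_2 = 4.7 * 0.04 = 0.188
lambda_3 * g_3 = 2.5 * -0.27 = -0.675
lambda_4 * g_4 = 1.47 * 4.23 = 6.2181
Total violation = 4.484 + 0.188 + 0.675 + 6.2181 = 11.5651


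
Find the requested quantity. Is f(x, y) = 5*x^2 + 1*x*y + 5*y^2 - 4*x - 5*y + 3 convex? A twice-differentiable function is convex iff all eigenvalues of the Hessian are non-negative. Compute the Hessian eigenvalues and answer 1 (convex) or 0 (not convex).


The Hessian of f(x,y) = 5*x^2 + 1*x*y + 5*y^2 - 4*x - 5*y + 3 is:
H = [[10, 1], [1, 10]]
Trace = 10 + 10 = 20
Determinant = 10*10 - (1)^2 = 99
Discriminant = (20)^2 - 4*99 = 4.0
Eigenvalues: lambda_1 = 9.0, lambda_2 = 11.0
The function is convex.

1


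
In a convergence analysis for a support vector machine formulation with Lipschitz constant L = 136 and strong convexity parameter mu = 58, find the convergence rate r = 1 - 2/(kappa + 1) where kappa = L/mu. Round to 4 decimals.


Step 1: Compute the condition number.
kappa = L/mu = 136/58 = 2.3448
Step 2: Compute the convergence rate.
r = 1 - 2/(kappa + 1) = 1 - 2*mu/(L + mu) = (L - mu)/(L + mu) = 78/194 = 0.4021


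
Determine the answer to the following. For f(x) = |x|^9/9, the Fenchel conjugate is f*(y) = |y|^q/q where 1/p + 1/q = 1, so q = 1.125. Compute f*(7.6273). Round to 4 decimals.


The conjugate exponent q satisfies 1/p + 1/q = 1.
p = 9, so q = 9/(9 - 1) = 1.125
|y|^q = 7.6273^1.125 = 9.8326
f*(7.6273) = 9.8326 / 1.125 = 8.7401


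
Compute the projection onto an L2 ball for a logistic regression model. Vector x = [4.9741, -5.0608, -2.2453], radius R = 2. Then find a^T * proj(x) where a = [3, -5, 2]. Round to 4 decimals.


Step 1: Compute ||x|| (intermediates to 6 decimals).
||x|| = sqrt(4.9741^2 + (-5.0608)^2 + (-2.2453)^2) = 7.442764
Step 2: Project.
Since ||x|| > R, scale = R/||x|| = 2/7.442764 = 0.268717, proj(x) = scale * x
proj(x) = [1.336625, -1.359923, -0.60335]
Step 3: Dot product.
a^T * proj(x) = 3*1.336625 - 5*(-1.359923) + 2*(-0.60335) = 9.6028


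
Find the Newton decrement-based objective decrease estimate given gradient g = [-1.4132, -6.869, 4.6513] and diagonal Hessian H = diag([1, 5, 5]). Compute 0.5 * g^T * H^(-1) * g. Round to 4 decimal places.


Step 1: H is diagonal, so H^(-1) * g = [-1.4132, -1.3738, 0.9303].
Step 2: g^T H^(-1) g = sum_i g_i^2 / H_ii
  = (-1.4132)^2/1 + (-6.869)^2/5 + (4.6513)^2/5
  = 1.9971 + 9.4366 + 4.3269 = 15.7607
Step 3: Objective decrease = 0.5 * g^T H^(-1) g = 7.8803


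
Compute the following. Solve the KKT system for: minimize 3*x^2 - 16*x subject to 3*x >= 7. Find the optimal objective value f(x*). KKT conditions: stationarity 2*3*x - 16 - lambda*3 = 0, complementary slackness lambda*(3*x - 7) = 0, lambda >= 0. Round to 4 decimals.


Step 1: Try lambda = 0 (constraint inactive).
Stationarity: 2*3*x - 16 = 0
x* = 16/(2*3) = 8/3 = 2.6667 (rounded; the exact value 8/3 is used below)
Check constraint: 3*2.6667 = 8.0001 >= 7 -- satisfied.
Step 2: Compute optimal value.
f(x*) = 3*(8/3)^2 - 16*(8/3) = -21.3333


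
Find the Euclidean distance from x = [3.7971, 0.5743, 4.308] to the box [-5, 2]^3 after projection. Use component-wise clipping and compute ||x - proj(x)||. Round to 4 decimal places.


Project each component onto [-5, 2].
clip(3.7971) = 2.0, clip(0.5743) = 0.5743, clip(4.308) = 2.0
Projection = [2.0, 0.5743, 2.0]
Squared diffs: [3.2296, 0.0, 5.3269]
Distance = sqrt(8.5565) = 2.9251


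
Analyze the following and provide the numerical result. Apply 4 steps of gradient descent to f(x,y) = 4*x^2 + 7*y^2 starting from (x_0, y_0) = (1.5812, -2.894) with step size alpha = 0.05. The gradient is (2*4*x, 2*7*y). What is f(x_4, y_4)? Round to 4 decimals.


Gradient descent on f(x,y) = 4*x^2 + 7*y^2.
Starting point: (1.5812, -2.894), alpha = 0.05
Step 1: grad_x = 2*4*1.5812 = 12.6496, grad_y = 2*7*-2.894 = -40.516
  x_1 = 1.5812 - 0.05*12.6496 = 0.9487
  y_1 = -2.894 - 0.05*-40.516 = -0.8682
Step 2: grad_x = 2*4*0.9487 = 7.5898, grad_y = 2*7*-0.8682 = -12.1548
  x_2 = 0.9487 - 0.05*7.5898 = 0.5692
  y_2 = -0.8682 - 0.05*-12.1548 = -0.2605
Step 3: grad_x = 2*4*0.5692 = 4.5539, grad_y = 2*7*-0.2605 = -3.6464
  x_3 = 0.5692 - 0.05*4.5539 = 0.3415
  y_3 = -0.2605 - 0.05*-3.6464 = -0.0781
Step 4: grad_x = 2*4*0.3415 = 2.7323, grad_y = 2*7*-0.0781 = -1.0939
  x_4 = 0.3415 - 0.05*2.7323 = 0.2049
  y_4 = -0.0781 - 0.05*-1.0939 = -0.0234
f(0.2049, -0.0234) = 4*0.2049^2 + 7*(-0.0234)^2 = 0.1718


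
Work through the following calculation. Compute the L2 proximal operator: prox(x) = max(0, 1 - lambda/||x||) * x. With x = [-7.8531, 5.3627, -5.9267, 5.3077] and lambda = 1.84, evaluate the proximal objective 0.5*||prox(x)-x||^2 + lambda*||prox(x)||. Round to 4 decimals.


Step 1: Compute ||x||.
||x|| = 12.3987
Step 2: Compute scaling factor.
scale = max(0, 1 - 1.84/12.3987) = 0.8516
Step 3: prox(x) = [-6.6877, 4.5669, -5.0472, 4.52]
||prox(x)|| = 10.5587
Step 4: Proximal objective.
0.5*||prox-x||^2 = 1.6928
lambda*||prox|| = 19.428
Total = 21.1208


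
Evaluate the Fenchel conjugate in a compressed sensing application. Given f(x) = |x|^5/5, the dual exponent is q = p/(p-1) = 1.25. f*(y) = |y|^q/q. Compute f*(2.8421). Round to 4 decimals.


The conjugate exponent q satisfies 1/p + 1/q = 1.
p = 5, so q = 5/(5 - 1) = 1.25
|y|^q = 2.8421^1.25 = 3.6902
f*(2.8421) = 3.6902 / 1.25 = 2.9522


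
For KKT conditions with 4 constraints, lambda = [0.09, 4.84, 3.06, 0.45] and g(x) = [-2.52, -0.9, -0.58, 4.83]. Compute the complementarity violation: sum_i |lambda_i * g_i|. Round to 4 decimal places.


KKT complementary slackness check:
lambda_1 * g_1 = 0.09 * -2.52 = -0.2268
lambda_2 * g_2 = 4.84 * -0.9 = -4.356
lambda_3 * g_3 = 3.06 * -0.58 = -1.7748
lambda_4 * g_4 = 0.45 * 4.83 = 2.1735
Total violation = 0.2268 + 4.356 + 1.7748 + 2.1735 = 8.5311


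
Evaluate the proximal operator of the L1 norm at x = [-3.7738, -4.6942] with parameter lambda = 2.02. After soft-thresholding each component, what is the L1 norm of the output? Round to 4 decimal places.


Soft-thresholding with lambda = 2.02:
prox(-3.7738) = sign(-3.7738)*max(|-3.7738| - 2.02, 0) = -1.7538
prox(-4.6942) = sign(-4.6942)*max(|-4.6942| - 2.02, 0) = -2.6742
prox(x) = [-1.7538, -2.6742]
||prox(x)||_1 = 1.7538 + 2.6742 = 4.428


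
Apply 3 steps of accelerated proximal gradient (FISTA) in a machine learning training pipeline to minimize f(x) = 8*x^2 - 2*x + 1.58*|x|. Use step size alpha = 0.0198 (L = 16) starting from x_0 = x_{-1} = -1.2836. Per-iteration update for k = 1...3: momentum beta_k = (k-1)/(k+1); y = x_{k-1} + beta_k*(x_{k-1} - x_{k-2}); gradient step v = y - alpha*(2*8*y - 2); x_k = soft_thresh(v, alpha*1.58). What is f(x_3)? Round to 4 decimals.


FISTA on f(x) = 8*x^2 - 2*x + 1.58*|x|
L = 16, alpha = 0.0198
Iteration 1: beta = 0.0, y = -1.2836 + 0.0*(-1.2836 + 1.2836) = -1.2836
  grad(y) = -22.5376, v = y - alpha*grad = -0.8374
  prox(v) = soft_thresh(-0.8374, 0.0313) = -0.8061
Iteration 2: beta = 0.3333, y = -0.8061 + 0.3333*(-0.8061 + 1.2836) = -0.6469
  grad(y) = -12.3503, v = y - alpha*grad = -0.4024
  prox(v) = soft_thresh(-0.4024, 0.0313) = -0.3711
Iteration 3: beta = 0.5, y = -0.3711 + 0.5*(-0.3711 + 0.8061) = -0.1536
  grad(y) = -4.4572, v = y - alpha*grad = -0.0653
  prox(v) = soft_thresh(-0.0653, 0.0313) = -0.034
f(x_3) = 8*(-0.034)^2 - 2*(-0.034) + 1.58*|-0.034| = 0.1311


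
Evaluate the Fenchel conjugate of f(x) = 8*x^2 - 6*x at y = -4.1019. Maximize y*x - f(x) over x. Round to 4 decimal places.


f*(y) = sup_x {y*x - a*x^2 - b*x} = sup_x {(y-b)*x - a*x^2}
FOC: (y - b) - 2a*x = 0 => x* = (y - b)/(2a)
x* = (-4.1019 + 6)/(2*8) = 0.1186
f*(-4.1019) = (y-b)^2/(4a) = (-4.1019 + 6)^2/(4*8)
= 3.6028/32 = 0.1126


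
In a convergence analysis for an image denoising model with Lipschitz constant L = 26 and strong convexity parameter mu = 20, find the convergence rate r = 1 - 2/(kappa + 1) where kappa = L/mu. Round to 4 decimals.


Step 1: Compute the condition number.
kappa = L/mu = 26/20 = 1.3
Step 2: Compute the convergence rate.
r = 1 - 2/(kappa + 1) = 1 - 2*mu/(L + mu) = (L - mu)/(L + mu) = 6/46 = 0.1304


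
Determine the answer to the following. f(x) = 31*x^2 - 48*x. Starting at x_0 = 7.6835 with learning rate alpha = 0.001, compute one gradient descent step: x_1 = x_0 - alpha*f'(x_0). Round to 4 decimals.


We compute the gradient at x_0 and apply the update.
f'(x) = 62*x - 48
f'(7.6835) = 62*7.6835 - 48 = 428.377
x_1 = 7.6835 - 0.001*428.377 = 7.2551


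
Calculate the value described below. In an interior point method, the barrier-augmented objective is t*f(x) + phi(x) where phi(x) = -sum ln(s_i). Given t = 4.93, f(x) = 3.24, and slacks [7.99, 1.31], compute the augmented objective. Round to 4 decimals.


Step 1: Compute log-barrier.
ln values: [2.0782, 0.27]
phi = -(2.0782 + 0.27) = -2.3482
Step 2: Compute augmented objective.
t*f(x) = 4.93*3.24 = 15.9732
Total = 15.9732 - 2.3482 = 13.625


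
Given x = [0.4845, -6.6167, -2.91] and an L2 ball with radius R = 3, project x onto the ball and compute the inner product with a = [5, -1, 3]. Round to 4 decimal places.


Step 1: Compute ||x|| (intermediates to 6 decimals).
||x|| = sqrt(0.4845^2 + (-6.6167)^2 + (-2.91)^2) = 7.244554
Step 2: Project.
Since ||x|| > R, scale = R/||x|| = 3/7.244554 = 0.414104, proj(x) = scale * x
proj(x) = [0.200633, -2.740002, -1.205043]
Step 3: Dot product.
a^T * proj(x) = 5*0.200633 - 1*(-2.740002) + 3*(-1.205043) = 0.128


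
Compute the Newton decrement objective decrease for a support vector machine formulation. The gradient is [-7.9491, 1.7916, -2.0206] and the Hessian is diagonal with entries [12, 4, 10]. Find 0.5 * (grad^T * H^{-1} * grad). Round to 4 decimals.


Step 1: H is diagonal, so H^(-1) * g = [-0.6624, 0.4479, -0.2021].
Step 2: g^T H^(-1) g = sum_i g_i^2 / H_ii
  = (-7.9491)^2/12 + (1.7916)^2/4 + (-2.0206)^2/10
  = 5.2657 + 0.8025 + 0.4083 = 6.4764
Step 3: Objective decrease = 0.5 * g^T H^(-1) g = 3.2382


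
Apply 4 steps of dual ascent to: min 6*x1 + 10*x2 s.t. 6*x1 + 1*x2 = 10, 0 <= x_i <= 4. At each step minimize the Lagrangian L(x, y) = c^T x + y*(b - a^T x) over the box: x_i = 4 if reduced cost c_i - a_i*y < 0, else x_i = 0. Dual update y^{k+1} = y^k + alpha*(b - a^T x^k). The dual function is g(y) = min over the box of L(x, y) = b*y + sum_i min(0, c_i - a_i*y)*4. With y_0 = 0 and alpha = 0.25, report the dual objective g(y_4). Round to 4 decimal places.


Dual ascent for LP: min 6*x1 + 10*x2, 6*x1 + 1*x2 = 10, 0 <= x_i <= 4
Step 1: y^k = 0.0, reduced costs: (6.0, 10.0)
  x^k = (0.0, 0.0), subgradient = b - a^T x = 10.0
  y^{k+1} = 0.0 + 0.25*10.0 = 2.5
Step 2: y^k = 2.5, reduced costs: (-9.0, 7.5)
  x^k = (4.0, 0.0), subgradient = b - a^T x = -14.0
  y^{k+1} = 2.5 + 0.25*-14.0 = -1.0
Step 3: y^k = -1.0, reduced costs: (12.0, 11.0)
  x^k = (0.0, 0.0), subgradient = b - a^T x = 10.0
  y^{k+1} = -1.0 + 0.25*10.0 = 1.5
Step 4: y^k = 1.5, reduced costs: (-3.0, 8.5)
  x^k = (4.0, 0.0), subgradient = b - a^T x = -14.0
  y^{k+1} = 1.5 + 0.25*-14.0 = -2.0
Dual objective at y_4 = -2.0: reduced costs (18.0, 12.0), box minimizer x = (0.0, 0.0)
g(y_4) = b*y + (c1 - a1*y)*x1 + (c2 - a2*y)*x2 = 10*(-2.0) + 18.0*0.0 + 12.0*0.0 = -20.0 + 0.0 + 0.0 = -20.0


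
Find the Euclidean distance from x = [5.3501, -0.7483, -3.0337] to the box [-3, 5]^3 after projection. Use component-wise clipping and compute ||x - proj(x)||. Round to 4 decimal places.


Project each component onto [-3, 5].
clip(5.3501) = 5.0, clip(-0.7483) = -0.7483, clip(-3.0337) = -3.0
Projection = [5.0, -0.7483, -3.0]
Squared diffs: [0.1226, 0.0, 0.0011]
Distance = sqrt(0.1237) = 0.3517


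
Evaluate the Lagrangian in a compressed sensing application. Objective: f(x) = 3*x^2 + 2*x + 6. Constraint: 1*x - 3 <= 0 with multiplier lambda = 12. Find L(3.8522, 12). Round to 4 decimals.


Step 1: Evaluate f(x).
f(3.8522) = 3*3.8522^2 + 2*3.8522 + 6 = 58.2227
Step 2: Evaluate g(x).
g(3.8522) = 1*3.8522 - 3 = 0.8522
Step 3: Compute Lagrangian.
L = 58.2227 + 12*0.8522 = 68.4491


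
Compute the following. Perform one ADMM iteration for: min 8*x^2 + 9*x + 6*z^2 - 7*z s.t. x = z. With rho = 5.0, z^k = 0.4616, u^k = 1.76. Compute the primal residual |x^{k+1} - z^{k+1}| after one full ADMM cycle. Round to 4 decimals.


ADMM iteration with rho = 5.0, z^k = 0.4616, u^k = 1.76
Step 1: x-update.
Minimize 8*x^2 + 9*x + (5.0/2)*(x - 0.4616 + 1.76)^2
FOC: (2*8 + 5.0)*x = -9 + 5.0*(0.4616 - 1.76)
x^{k+1} = -0.7377
Step 2: z-update.
Minimize 6*z^2 - 7*z + (5.0/2)*(-0.7377 - z + 1.76)^2
FOC: (2*6 + 5.0)*z = 7 + 5.0*(-0.7377 + 1.76)
z^{k+1} = 0.7124
Step 3: u-update.
u^{k+1} = 1.76 - 0.7377 - 0.7124 = 0.3098
Step 4: Primal residual = |-0.7377 - 0.7124| = 1.4502


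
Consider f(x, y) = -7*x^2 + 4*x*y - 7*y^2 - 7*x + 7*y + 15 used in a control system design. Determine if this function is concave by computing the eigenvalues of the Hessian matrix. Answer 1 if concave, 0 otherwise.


The Hessian of f(x,y) = -7*x^2 + 4*x*y - 7*y^2 - 7*x + 7*y + 15 is:
H = [[-14, 4], [4, -14]]
Trace = -14 - 14 = -28
Determinant = -14*-14 - (4)^2 = 180
Discriminant = (-28)^2 - 4*180 = 64.0
Eigenvalues: lambda_1 = -18.0, lambda_2 = -10.0
The function is concave.

1


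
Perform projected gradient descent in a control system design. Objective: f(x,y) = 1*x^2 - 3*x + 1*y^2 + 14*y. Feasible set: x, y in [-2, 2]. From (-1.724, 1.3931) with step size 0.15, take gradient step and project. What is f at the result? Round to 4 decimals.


Step 1: Compute gradient at (-1.724, 1.3931).
grad_x = 2*1*-1.724 - 3 = -6.448
grad_y = 2*1*1.3931 + 14 = 16.7862
Step 2: Gradient step.
x_raw = -1.724 - 0.15*-6.448 = -0.7568
y_raw = 1.3931 - 0.15*16.7862 = -1.1248
Step 3: Project onto [-2, 2].
x_proj = clip(-0.7568) = -0.7568
y_proj = clip(-1.1248) = -1.1248
Step 4: Evaluate f.
f(-0.7568, -1.1248) = -11.6392


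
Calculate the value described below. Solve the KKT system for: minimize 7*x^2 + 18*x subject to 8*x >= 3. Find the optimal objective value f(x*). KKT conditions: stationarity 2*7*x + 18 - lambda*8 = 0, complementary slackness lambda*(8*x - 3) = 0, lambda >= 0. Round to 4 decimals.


Step 1: Try lambda = 0 (constraint inactive).
x_unc = -18/(2*7) = -1.2857
Check: 8*-1.2857 = -10.2856 < 3 -- violated!
Step 2: Constraint must be active: 8*x = 3
x* = 3/8 = 0.375
lambda = (2*7*0.375 + 18)/8 = 2.9063
Step 3: Compute optimal value.
f(x*) = 7*0.375^2 + 18*0.375 = 7.7344


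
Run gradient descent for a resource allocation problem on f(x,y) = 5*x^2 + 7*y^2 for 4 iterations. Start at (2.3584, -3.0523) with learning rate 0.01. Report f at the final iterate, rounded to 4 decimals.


Gradient descent on f(x,y) = 5*x^2 + 7*y^2.
Starting point: (2.3584, -3.0523), alpha = 0.01
Step 1: grad_x = 2*5*2.3584 = 23.584, grad_y = 2*7*-3.0523 = -42.7322
  x_1 = 2.3584 - 0.01*23.584 = 2.1226
  y_1 = -3.0523 - 0.01*-42.7322 = -2.625
Step 2: grad_x = 2*5*2.1226 = 21.2256, grad_y = 2*7*-2.625 = -36.7497
  x_2 = 2.1226 - 0.01*21.2256 = 1.9103
  y_2 = -2.625 - 0.01*-36.7497 = -2.2575
Step 3: grad_x = 2*5*1.9103 = 19.103, grad_y = 2*7*-2.2575 = -31.6047
  x_3 = 1.9103 - 0.01*19.103 = 1.7193
  y_3 = -2.2575 - 0.01*-31.6047 = -1.9414
Step 4: grad_x = 2*5*1.7193 = 17.1927, grad_y = 2*7*-1.9414 = -27.1801
  x_4 = 1.7193 - 0.01*17.1927 = 1.5473
  y_4 = -1.9414 - 0.01*-27.1801 = -1.6696
f(1.5473, -1.6696) = 5*1.5473^2 + 7*(-1.6696)^2 = 31.4851


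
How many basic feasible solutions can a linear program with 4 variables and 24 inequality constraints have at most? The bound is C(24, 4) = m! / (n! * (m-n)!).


Each vertex corresponds to some choice of n active constraints out of m, so the number of vertices is at most C(m, n) = m! / (n!(m-n)!).
m = 24, n = 4
Numerator: 24 * 23 * 22 * 21
Denominator: 4! = 24
C(24, 4) = 10626


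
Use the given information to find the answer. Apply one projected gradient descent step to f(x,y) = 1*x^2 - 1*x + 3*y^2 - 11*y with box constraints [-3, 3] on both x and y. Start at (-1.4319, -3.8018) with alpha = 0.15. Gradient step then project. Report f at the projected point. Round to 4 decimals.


Step 1: Compute gradient at (-1.4319, -3.8018).
grad_x = 2*1*-1.4319 - 1 = -3.8638
grad_y = 2*3*-3.8018 - 11 = -33.8108
Step 2: Gradient step.
x_raw = -1.4319 - 0.15*-3.8638 = -0.8523
y_raw = -3.8018 - 0.15*-33.8108 = 1.2698
Step 3: Project onto [-3, 3].
x_proj = clip(-0.8523) = -0.8523
y_proj = clip(1.2698) = 1.2698
Step 4: Evaluate f.
f(-0.8523, 1.2698) = -7.5519


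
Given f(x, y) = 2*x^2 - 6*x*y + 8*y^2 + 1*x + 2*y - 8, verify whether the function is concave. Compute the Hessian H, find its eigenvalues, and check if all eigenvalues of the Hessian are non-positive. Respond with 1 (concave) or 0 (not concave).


The Hessian of f(x,y) = 2*x^2 - 6*x*y + 8*y^2 + 1*x + 2*y - 8 is:
H = [[4, -6], [-6, 16]]
Trace = 4 + 16 = 20
Determinant = 4*16 - (-6)^2 = 28
Discriminant = (20)^2 - 4*28 = 288.0
Eigenvalues: lambda_1 = 1.5147, lambda_2 = 18.4853
The function is not concave.

0


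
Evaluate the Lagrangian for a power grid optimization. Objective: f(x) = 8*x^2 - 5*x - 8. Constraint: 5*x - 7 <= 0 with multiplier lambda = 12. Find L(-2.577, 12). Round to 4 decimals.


Step 1: Evaluate f(x).
f(-2.577) = 8*(-2.577)^2 - 5*(-2.577) - 8 = 58.0124
Step 2: Evaluate g(x).
g(-2.577) = 5*-2.577 - 7 = -19.885
Step 3: Compute Lagrangian.
L = 58.0124 + 12*-19.885 = -180.6076


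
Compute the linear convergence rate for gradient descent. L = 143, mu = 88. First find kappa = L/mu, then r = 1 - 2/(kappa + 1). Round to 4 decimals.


Step 1: Compute the condition number.
kappa = L/mu = 143/88 = 1.625
Step 2: Compute the convergence rate.
r = 1 - 2/(kappa + 1) = 1 - 2*mu/(L + mu) = (L - mu)/(L + mu) = 55/231 = 0.2381


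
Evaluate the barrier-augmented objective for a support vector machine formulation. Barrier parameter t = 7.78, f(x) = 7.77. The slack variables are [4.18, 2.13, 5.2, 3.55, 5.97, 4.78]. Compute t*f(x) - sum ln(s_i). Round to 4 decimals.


Step 1: Compute log-barrier.
ln values: [1.4303, 0.7561, 1.6487, 1.2669, 1.7867, 1.5644]
phi = -(1.4303 + 0.7561 + 1.6487 + 1.2669 + 1.7867 + 1.5644) = -8.4532
Step 2: Compute augmented objective.
t*f(x) = 7.78*7.77 = 60.4506
Total = 60.4506 - 8.4532 = 51.9974


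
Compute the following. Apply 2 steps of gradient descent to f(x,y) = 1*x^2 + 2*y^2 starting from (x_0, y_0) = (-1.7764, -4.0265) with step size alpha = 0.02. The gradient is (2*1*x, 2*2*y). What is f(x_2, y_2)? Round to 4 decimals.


Gradient descent on f(x,y) = 1*x^2 + 2*y^2.
Starting point: (-1.7764, -4.0265), alpha = 0.02
Step 1: grad_x = 2*1*-1.7764 = -3.5528, grad_y = 2*2*-4.0265 = -16.106
  x_1 = -1.7764 - 0.02*-3.5528 = -1.7053
  y_1 = -4.0265 - 0.02*-16.106 = -3.7044
Step 2: grad_x = 2*1*-1.7053 = -3.4107, grad_y = 2*2*-3.7044 = -14.8175
  x_2 = -1.7053 - 0.02*-3.4107 = -1.6371
  y_2 = -3.7044 - 0.02*-14.8175 = -3.408
f(-1.6371, -3.408) = 1*(-1.6371)^2 + 2*(-3.408)^2 = 25.9095


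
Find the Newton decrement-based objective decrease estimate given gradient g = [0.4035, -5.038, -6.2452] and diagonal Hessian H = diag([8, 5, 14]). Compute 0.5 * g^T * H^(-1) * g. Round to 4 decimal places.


Step 1: H is diagonal, so H^(-1) * g = [0.0504, -1.0076, -0.4461].
Step 2: g^T H^(-1) g = sum_i g_i^2 / H_ii
  = (0.4035)^2/8 + (-5.038)^2/5 + (-6.2452)^2/14
  = 0.0204 + 5.0763 + 2.7859 = 7.8825
Step 3: Objective decrease = 0.5 * g^T H^(-1) g = 3.9413


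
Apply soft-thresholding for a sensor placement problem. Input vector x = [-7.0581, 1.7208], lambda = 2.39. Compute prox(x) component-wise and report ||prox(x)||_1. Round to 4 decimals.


Soft-thresholding with lambda = 2.39:
prox(-7.0581) = sign(-7.0581)*max(|-7.0581| - 2.39, 0) = -4.6681
prox(1.7208) = sign(1.7208)*max(|1.7208| - 2.39, 0) = 0.0
prox(x) = [-4.6681, 0.0]
||prox(x)||_1 = 4.6681 + 0.0 = 4.6681


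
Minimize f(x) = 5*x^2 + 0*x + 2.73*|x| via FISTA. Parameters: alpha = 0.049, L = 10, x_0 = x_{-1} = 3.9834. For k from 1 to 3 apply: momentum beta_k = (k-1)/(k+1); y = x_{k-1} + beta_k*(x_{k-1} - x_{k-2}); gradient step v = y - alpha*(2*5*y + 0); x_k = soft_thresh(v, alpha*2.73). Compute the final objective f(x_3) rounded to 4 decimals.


FISTA on f(x) = 5*x^2 + 0*x + 2.73*|x|
L = 10, alpha = 0.049
Iteration 1: beta = 0.0, y = 3.9834 + 0.0*(3.9834 - 3.9834) = 3.9834
  grad(y) = 39.834, v = y - alpha*grad = 2.0315
  prox(v) = soft_thresh(2.0315, 0.1338) = 1.8978
Iteration 2: beta = 0.3333, y = 1.8978 + 0.3333*(1.8978 - 3.9834) = 1.2026
  grad(y) = 12.0255, v = y - alpha*grad = 0.6133
  prox(v) = soft_thresh(0.6133, 0.1338) = 0.4795
Iteration 3: beta = 0.5, y = 0.4795 + 0.5*(0.4795 - 1.8978) = -0.2296
  grad(y) = -2.2958, v = y - alpha*grad = -0.1171
  prox(v) = soft_thresh(-0.1171, 0.1338) = 0.0
f(x_3) = 5*0.0^2 + 0*0.0 + 2.73*|0.0| = 0.0


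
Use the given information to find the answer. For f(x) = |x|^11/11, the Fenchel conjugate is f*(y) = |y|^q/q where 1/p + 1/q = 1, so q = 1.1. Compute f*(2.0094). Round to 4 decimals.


The conjugate exponent q satisfies 1/p + 1/q = 1.
p = 11, so q = 11/(11 - 1) = 1.1
|y|^q = 2.0094^1.1 = 2.1546
f*(2.0094) = 2.1546 / 1.1 = 1.9588


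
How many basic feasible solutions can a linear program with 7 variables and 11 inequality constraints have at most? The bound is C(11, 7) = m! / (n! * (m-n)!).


Each vertex corresponds to some choice of n active constraints out of m, so the number of vertices is at most C(m, n) = m! / (n!(m-n)!).
m = 11, n = 7
Numerator: 11 * 10 * 9 * 8 * 7 * 6 * 5
Denominator: 7! = 5040
C(11, 7) = 330


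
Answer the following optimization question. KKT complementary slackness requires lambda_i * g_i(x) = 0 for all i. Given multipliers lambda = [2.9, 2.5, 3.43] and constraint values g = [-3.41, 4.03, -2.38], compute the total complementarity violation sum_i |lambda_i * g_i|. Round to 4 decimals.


KKT complementary slackness check:
lambda_1 * g_1 = 2.9 * -3.41 = -9.889
lambda_2 * g_2 = 2.5 * 4.03 = 10.075
lambda_3 * g_3 = 3.43 * -2.38 = -8.1634
Total violation = 9.889 + 10.075 + 8.1634 = 28.1274


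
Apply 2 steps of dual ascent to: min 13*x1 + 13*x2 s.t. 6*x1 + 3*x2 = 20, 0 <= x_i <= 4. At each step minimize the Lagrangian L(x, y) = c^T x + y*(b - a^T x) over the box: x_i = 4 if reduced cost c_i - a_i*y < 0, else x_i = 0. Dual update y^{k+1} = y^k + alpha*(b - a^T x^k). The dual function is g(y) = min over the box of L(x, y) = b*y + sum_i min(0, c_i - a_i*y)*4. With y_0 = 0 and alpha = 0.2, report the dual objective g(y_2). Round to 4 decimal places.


Dual ascent for LP: min 13*x1 + 13*x2, 6*x1 + 3*x2 = 20, 0 <= x_i <= 4
Step 1: y^k = 0.0, reduced costs: (13.0, 13.0)
  x^k = (0.0, 0.0), subgradient = b - a^T x = 20.0
  y^{k+1} = 0.0 + 0.2*20.0 = 4.0
Step 2: y^k = 4.0, reduced costs: (-11.0, 1.0)
  x^k = (4.0, 0.0), subgradient = b - a^T x = -4.0
  y^{k+1} = 4.0 + 0.2*-4.0 = 3.2
Dual objective at y_2 = 3.2: reduced costs (-6.2, 3.4), box minimizer x = (4.0, 0.0)
g(y_2) = b*y + (c1 - a1*y)*x1 + (c2 - a2*y)*x2 = 20*3.2 + (-6.2)*4.0 + 3.4*0.0 = 64.0 - 24.8 + 0.0 = 39.2


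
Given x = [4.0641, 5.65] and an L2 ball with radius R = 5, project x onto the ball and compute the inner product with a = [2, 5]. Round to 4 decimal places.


Step 1: Compute ||x|| (intermediates to 6 decimals).
||x|| = sqrt(4.0641^2 + 5.65^2) = 6.959843
Step 2: Project.
Since ||x|| > R, scale = R/||x|| = 5/6.959843 = 0.718407, proj(x) = scale * x
proj(x) = [2.919678, 4.059]
Step 3: Dot product.
a^T * proj(x) = 2*2.919678 + 5*4.059 = 26.1344


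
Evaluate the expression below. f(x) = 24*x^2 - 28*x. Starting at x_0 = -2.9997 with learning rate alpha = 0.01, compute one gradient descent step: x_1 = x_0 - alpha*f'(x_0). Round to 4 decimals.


We compute the gradient at x_0 and apply the update.
f'(x) = 48*x - 28
f'(-2.9997) = 48*-2.9997 - 28 = -171.9856
x_1 = -2.9997 - 0.01*-171.9856 = -1.2798


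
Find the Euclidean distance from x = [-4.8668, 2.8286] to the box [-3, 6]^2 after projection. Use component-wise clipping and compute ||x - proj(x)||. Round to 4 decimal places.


Project each component onto [-3, 6].
clip(-4.8668) = -3.0, clip(2.8286) = 2.8286
Projection = [-3.0, 2.8286]
Squared diffs: [3.4849, 0.0]
Distance = sqrt(3.4849) = 1.8668


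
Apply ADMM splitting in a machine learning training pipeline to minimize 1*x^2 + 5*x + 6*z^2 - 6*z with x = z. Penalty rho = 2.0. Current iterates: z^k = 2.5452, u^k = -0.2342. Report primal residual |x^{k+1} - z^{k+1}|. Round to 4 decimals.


ADMM iteration with rho = 2.0, z^k = 2.5452, u^k = -0.2342
Step 1: x-update.
Minimize 1*x^2 + 5*x + (2.0/2)*(x - 2.5452 - 0.2342)^2
FOC: (2*1 + 2.0)*x = -5 + 2.0*(2.5452 + 0.2342)
x^{k+1} = 0.1397
Step 2: z-update.
Minimize 6*z^2 - 6*z + (2.0/2)*(0.1397 - z - 0.2342)^2
FOC: (2*6 + 2.0)*z = 6 + 2.0*(0.1397 - 0.2342)
z^{k+1} = 0.4151
Step 3: u-update.
u^{k+1} = -0.2342 + 0.1397 - 0.4151 = -0.5096
Step 4: Primal residual = |0.1397 - 0.4151| = 0.2754


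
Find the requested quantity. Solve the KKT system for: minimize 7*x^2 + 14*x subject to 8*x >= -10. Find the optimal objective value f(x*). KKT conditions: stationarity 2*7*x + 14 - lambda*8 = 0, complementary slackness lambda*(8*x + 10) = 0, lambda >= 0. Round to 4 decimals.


Step 1: Try lambda = 0 (constraint inactive).
Stationarity: 2*7*x + 14 = 0
x* = -14/(2*7) = -1.0
Check constraint: 8*-1.0 = -8.0 >= -10 -- satisfied.
Step 2: Compute optimal value.
f(x*) = 7*(-1.0)^2 + 14*(-1.0) = -7.0


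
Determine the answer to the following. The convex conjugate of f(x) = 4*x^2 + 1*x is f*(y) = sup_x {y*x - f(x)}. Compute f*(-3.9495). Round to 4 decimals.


f*(y) = sup_x {y*x - a*x^2 - b*x} = sup_x {(y-b)*x - a*x^2}
FOC: (y - b) - 2a*x = 0 => x* = (y - b)/(2a)
x* = (-3.9495 - 1)/(2*4) = -0.6187
f*(-3.9495) = (y-b)^2/(4a) = (-3.9495 - 1)^2/(4*4)
= 24.4976/16 = 1.5311


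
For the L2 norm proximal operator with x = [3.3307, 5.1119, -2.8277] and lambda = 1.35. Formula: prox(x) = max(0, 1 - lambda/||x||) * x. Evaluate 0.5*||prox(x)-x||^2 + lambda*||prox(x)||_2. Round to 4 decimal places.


Step 1: Compute ||x||.
||x|| = 6.7247
Step 2: Compute scaling factor.
scale = max(0, 1 - 1.35/6.7247) = 0.7992
Step 3: prox(x) = [2.662, 4.0857, -2.26]
||prox(x)|| = 5.3747
Step 4: Proximal objective.
0.5*||prox-x||^2 = 0.9113
lambda*||prox|| = 7.2558
Total = 8.167


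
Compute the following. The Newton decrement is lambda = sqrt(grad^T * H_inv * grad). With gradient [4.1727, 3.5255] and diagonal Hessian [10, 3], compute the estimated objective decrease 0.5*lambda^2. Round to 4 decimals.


Step 1: H is diagonal, so H^(-1) * g = [0.4173, 1.1752].
Step 2: g^T H^(-1) g = sum_i g_i^2 / H_ii
  = (4.1727)^2/10 + (3.5255)^2/3
  = 1.7411 + 4.1431 = 5.8842
Step 3: Objective decrease = 0.5 * g^T H^(-1) g = 2.9421


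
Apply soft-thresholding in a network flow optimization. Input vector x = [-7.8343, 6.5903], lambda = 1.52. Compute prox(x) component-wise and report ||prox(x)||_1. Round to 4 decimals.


Soft-thresholding with lambda = 1.52:
prox(-7.8343) = sign(-7.8343)*max(|-7.8343| - 1.52, 0) = -6.3143
prox(6.5903) = sign(6.5903)*max(|6.5903| - 1.52, 0) = 5.0703
prox(x) = [-6.3143, 5.0703]
||prox(x)||_1 = 6.3143 + 5.0703 = 11.3846


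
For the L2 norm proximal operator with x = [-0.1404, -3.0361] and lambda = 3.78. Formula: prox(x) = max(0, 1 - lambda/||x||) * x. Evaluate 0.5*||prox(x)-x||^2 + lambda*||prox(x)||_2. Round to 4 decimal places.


Step 1: Compute ||x||.
||x|| = 3.0393
Step 2: Compute scaling factor.
scale = max(0, 1 - 3.78/3.0393) = 0.0
Step 3: prox(x) = [-0.0, -0.0]
||prox(x)|| = 0.0
Step 4: Proximal objective.
0.5*||prox-x||^2 = 4.6188
lambda*||prox|| = 0.0
Total = 4.6188


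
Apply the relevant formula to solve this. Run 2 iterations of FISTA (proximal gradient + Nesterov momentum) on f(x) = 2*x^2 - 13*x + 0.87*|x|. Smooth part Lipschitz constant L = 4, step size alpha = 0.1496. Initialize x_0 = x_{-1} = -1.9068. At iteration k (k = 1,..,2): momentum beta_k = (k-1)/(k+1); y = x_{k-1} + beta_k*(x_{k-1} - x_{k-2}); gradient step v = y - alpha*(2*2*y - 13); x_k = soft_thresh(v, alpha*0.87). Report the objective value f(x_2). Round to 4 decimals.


FISTA on f(x) = 2*x^2 - 13*x + 0.87*|x|
L = 4, alpha = 0.1496
Iteration 1: beta = 0.0, y = -1.9068 + 0.0*(-1.9068 + 1.9068) = -1.9068
  grad(y) = -20.6272, v = y - alpha*grad = 1.179
  prox(v) = soft_thresh(1.179, 0.1302) = 1.0489
Iteration 2: beta = 0.3333, y = 1.0489 + 0.3333*(1.0489 + 1.9068) = 2.0341
  grad(y) = -4.8636, v = y - alpha*grad = 2.7617
  prox(v) = soft_thresh(2.7617, 0.1302) = 2.6315
f(x_2) = 2*2.6315^2 - 13*2.6315 + 0.87*|2.6315| = -18.0706


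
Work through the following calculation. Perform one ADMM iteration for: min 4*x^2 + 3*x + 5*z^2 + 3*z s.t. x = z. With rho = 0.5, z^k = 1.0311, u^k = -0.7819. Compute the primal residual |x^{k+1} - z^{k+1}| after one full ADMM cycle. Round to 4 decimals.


ADMM iteration with rho = 0.5, z^k = 1.0311, u^k = -0.7819
Step 1: x-update.
Minimize 4*x^2 + 3*x + (0.5/2)*(x - 1.0311 - 0.7819)^2
FOC: (2*4 + 0.5)*x = -3 + 0.5*(1.0311 + 0.7819)
x^{k+1} = -0.2463
Step 2: z-update.
Minimize 5*z^2 + 3*z + (0.5/2)*(-0.2463 - z - 0.7819)^2
FOC: (2*5 + 0.5)*z = -3 + 0.5*(-0.2463 - 0.7819)
z^{k+1} = -0.3347
Step 3: u-update.
u^{k+1} = -0.7819 - 0.2463 + 0.3347 = -0.6935
Step 4: Primal residual = |-0.2463 + 0.3347| = 0.0884


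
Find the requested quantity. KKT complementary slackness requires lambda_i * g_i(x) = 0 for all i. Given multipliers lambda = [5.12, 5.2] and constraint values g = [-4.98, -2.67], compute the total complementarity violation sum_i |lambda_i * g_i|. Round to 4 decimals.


KKT complementary slackness check:
lambda_1 * g_1 = 5.12 * -4.98 = -25.4976
lambda_2 * g_2 = 5.2 * -2.67 = -13.884
Total violation = 25.4976 + 13.884 = 39.3816


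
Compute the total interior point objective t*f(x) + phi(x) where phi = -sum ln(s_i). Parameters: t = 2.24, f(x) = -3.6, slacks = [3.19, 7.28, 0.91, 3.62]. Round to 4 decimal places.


Step 1: Compute log-barrier.
ln values: [1.16, 1.9851, -0.0943, 1.2865]
phi = -(1.16 + 1.9851 - 0.0943 + 1.2865) = -4.3373
Step 2: Compute augmented objective.
t*f(x) = 2.24*-3.6 = -8.064
Total = -8.064 - 4.3373 = -12.4013


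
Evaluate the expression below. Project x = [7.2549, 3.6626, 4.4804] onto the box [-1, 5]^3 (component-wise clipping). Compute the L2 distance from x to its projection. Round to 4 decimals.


Project each component onto [-1, 5].
clip(7.2549) = 5.0, clip(3.6626) = 3.6626, clip(4.4804) = 4.4804
Projection = [5.0, 3.6626, 4.4804]
Squared diffs: [5.0846, 0.0, 0.0]
Distance = sqrt(5.0846) = 2.2549


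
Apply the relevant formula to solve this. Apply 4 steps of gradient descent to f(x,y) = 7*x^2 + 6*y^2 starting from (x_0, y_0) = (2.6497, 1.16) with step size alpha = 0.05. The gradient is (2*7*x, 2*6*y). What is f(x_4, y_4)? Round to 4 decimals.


Gradient descent on f(x,y) = 7*x^2 + 6*y^2.
Starting point: (2.6497, 1.16), alpha = 0.05
Step 1: grad_x = 2*7*2.6497 = 37.0958, grad_y = 2*6*1.16 = 13.92
  x_1 = 2.6497 - 0.05*37.0958 = 0.7949
  y_1 = 1.16 - 0.05*13.92 = 0.464
Step 2: grad_x = 2*7*0.7949 = 11.1287, grad_y = 2*6*0.464 = 5.568
  x_2 = 0.7949 - 0.05*11.1287 = 0.2385
  y_2 = 0.464 - 0.05*5.568 = 0.1856
Step 3: grad_x = 2*7*0.2385 = 3.3386, grad_y = 2*6*0.1856 = 2.2272
  x_3 = 0.2385 - 0.05*3.3386 = 0.0715
  y_3 = 0.1856 - 0.05*2.2272 = 0.0742
Step 4: grad_x = 2*7*0.0715 = 1.0016, grad_y = 2*6*0.0742 = 0.8909
  x_4 = 0.0715 - 0.05*1.0016 = 0.0215
  y_4 = 0.0742 - 0.05*0.8909 = 0.0297
f(0.0215, 0.0297) = 7*0.0215^2 + 6*0.0297^2 = 0.0085


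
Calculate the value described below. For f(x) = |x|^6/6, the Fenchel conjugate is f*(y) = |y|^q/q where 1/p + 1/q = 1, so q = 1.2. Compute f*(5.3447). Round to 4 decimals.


The conjugate exponent q satisfies 1/p + 1/q = 1.
p = 6, so q = 6/(6 - 1) = 1.2
|y|^q = 5.3447^1.2 = 7.4732
f*(5.3447) = 7.4732 / 1.2 = 6.2277


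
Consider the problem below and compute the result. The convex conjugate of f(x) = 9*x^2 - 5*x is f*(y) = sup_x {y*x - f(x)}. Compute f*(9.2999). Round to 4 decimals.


f*(y) = sup_x {y*x - a*x^2 - b*x} = sup_x {(y-b)*x - a*x^2}
FOC: (y - b) - 2a*x = 0 => x* = (y - b)/(2a)
x* = (9.2999 + 5)/(2*9) = 0.7944
f*(9.2999) = (y-b)^2/(4a) = (9.2999 + 5)^2/(4*9)
= 204.4871/36 = 5.6802


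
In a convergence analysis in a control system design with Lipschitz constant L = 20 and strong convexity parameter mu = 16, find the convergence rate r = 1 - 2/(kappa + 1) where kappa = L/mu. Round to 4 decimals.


Step 1: Compute the condition number.
kappa = L/mu = 20/16 = 1.25
Step 2: Compute the convergence rate.
r = 1 - 2/(kappa + 1) = 1 - 2*mu/(L + mu) = (L - mu)/(L + mu) = 4/36 = 0.1111


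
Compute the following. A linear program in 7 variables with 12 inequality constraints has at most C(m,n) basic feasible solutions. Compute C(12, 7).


Each vertex corresponds to some choice of n active constraints out of m, so the number of vertices is at most C(m, n) = m! / (n!(m-n)!).
m = 12, n = 7
Numerator: 12 * 11 * 10 * 9 * 8 * 7 * 6
Denominator: 7! = 5040
C(12, 7) = 792


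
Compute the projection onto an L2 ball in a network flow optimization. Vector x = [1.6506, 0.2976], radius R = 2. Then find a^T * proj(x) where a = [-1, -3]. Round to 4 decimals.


Step 1: Compute ||x|| (intermediates to 6 decimals).
||x|| = sqrt(1.6506^2 + 0.2976^2) = 1.677214
Step 2: Project.
Since ||x|| <= R, proj = x (no scaling needed).
proj(x) = [1.6506, 0.2976]
Step 3: Dot product.
a^T * proj(x) = -1*1.6506 - 3*0.2976 = -2.5434


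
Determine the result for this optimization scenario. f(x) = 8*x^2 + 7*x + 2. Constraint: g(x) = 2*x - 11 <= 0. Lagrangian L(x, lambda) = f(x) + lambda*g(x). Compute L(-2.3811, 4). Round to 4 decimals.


Step 1: Evaluate f(x).
f(-2.3811) = 8*(-2.3811)^2 + 7*(-2.3811) + 2 = 30.6894
Step 2: Evaluate g(x).
g(-2.3811) = 2*-2.3811 - 11 = -15.7622
Step 3: Compute Lagrangian.
L = 30.6894 + 4*-15.7622 = -32.3594


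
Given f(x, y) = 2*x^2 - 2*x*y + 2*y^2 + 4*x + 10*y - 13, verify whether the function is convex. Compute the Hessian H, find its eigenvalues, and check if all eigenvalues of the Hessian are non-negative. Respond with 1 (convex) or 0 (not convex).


The Hessian of f(x,y) = 2*x^2 - 2*x*y + 2*y^2 + 4*x + 10*y - 13 is:
H = [[4, -2], [-2, 4]]
Trace = 4 + 4 = 8
Determinant = 4*4 - (-2)^2 = 12
Discriminant = (8)^2 - 4*12 = 16.0
Eigenvalues: lambda_1 = 2.0, lambda_2 = 6.0
The function is convex.

1


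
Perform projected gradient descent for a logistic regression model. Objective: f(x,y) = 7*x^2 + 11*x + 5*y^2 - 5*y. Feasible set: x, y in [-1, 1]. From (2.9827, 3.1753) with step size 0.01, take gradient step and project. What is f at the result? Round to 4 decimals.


Step 1: Compute gradient at (2.9827, 3.1753).
grad_x = 2*7*2.9827 + 11 = 52.7578
grad_y = 2*5*3.1753 - 5 = 26.753
Step 2: Gradient step.
x_raw = 2.9827 - 0.01*52.7578 = 2.4551
y_raw = 3.1753 - 0.01*26.753 = 2.9078
Step 3: Project onto [-1, 1].
x_proj = clip(2.4551) = 1.0
y_proj = clip(2.9078) = 1.0
Step 4: Evaluate f.
f(1.0, 1.0) = 18.0


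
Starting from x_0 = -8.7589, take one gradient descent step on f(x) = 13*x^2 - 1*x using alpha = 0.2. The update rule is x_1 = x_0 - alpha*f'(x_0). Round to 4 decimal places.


We compute the gradient at x_0 and apply the update.
f'(x) = 26*x - 1
f'(-8.7589) = 26*-8.7589 - 1 = -228.7314
x_1 = -8.7589 - 0.2*-228.7314 = 36.9874


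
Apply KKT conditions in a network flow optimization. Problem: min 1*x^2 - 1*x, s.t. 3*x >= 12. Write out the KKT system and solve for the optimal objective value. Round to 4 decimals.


Step 1: Try lambda = 0 (constraint inactive).
x_unc = 1/(2*1) = 0.5
Check: 3*0.5 = 1.5 < 12 -- violated!
Step 2: Constraint must be active: 3*x = 12
x* = 12/3 = 4.0
lambda = (2*1*4.0 - 1)/3 = 2.3333
Step 3: Compute optimal value.
f(x*) = 1*4.0^2 - 1*4.0 = 12.0


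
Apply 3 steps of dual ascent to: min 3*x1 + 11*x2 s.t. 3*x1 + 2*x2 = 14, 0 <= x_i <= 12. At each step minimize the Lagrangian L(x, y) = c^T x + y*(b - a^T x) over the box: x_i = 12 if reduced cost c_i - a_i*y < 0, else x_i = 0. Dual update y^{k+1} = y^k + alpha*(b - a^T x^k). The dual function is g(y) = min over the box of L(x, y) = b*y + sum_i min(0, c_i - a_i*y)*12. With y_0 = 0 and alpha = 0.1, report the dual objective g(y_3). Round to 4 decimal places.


Dual ascent for LP: min 3*x1 + 11*x2, 3*x1 + 2*x2 = 14, 0 <= x_i <= 12
Step 1: y^k = 0.0, reduced costs: (3.0, 11.0)
  x^k = (0.0, 0.0), subgradient = b - a^T x = 14.0
  y^{k+1} = 0.0 + 0.1*14.0 = 1.4
Step 2: y^k = 1.4, reduced costs: (-1.2, 8.2)
  x^k = (12.0, 0.0), subgradient = b - a^T x = -22.0
  y^{k+1} = 1.4 + 0.1*-22.0 = -0.8
Step 3: y^k = -0.8, reduced costs: (5.4, 12.6)
  x^k = (0.0, 0.0), subgradient = b - a^T x = 14.0
  y^{k+1} = -0.8 + 0.1*14.0 = 0.6
Dual objective at y_3 = 0.6: reduced costs (1.2, 9.8), box minimizer x = (0.0, 0.0)
g(y_3) = b*y + (c1 - a1*y)*x1 + (c2 - a2*y)*x2 = 14*0.6 + 1.2*0.0 + 9.8*0.0 = 8.4 + 0.0 + 0.0 = 8.4


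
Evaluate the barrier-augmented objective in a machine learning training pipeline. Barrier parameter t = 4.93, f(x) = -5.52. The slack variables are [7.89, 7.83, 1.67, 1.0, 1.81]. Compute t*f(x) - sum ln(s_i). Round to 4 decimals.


Step 1: Compute log-barrier.
ln values: [2.0656, 2.058, 0.5128, 0.0, 0.5933]
phi = -(2.0656 + 2.058 + 0.5128 + 0.0 + 0.5933) = -5.2297
Step 2: Compute augmented objective.
t*f(x) = 4.93*-5.52 = -27.2136
Total = -27.2136 - 5.2297 = -32.4433


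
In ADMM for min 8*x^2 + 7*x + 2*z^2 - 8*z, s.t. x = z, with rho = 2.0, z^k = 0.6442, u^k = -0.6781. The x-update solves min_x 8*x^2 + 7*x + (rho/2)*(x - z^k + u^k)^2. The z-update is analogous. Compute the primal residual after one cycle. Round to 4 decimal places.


ADMM iteration with rho = 2.0, z^k = 0.6442, u^k = -0.6781
Step 1: x-update.
Minimize 8*x^2 + 7*x + (2.0/2)*(x - 0.6442 - 0.6781)^2
FOC: (2*8 + 2.0)*x = -7 + 2.0*(0.6442 + 0.6781)
x^{k+1} = -0.242
Step 2: z-update.
Minimize 2*z^2 - 8*z + (2.0/2)*(-0.242 - z - 0.6781)^2
FOC: (2*2 + 2.0)*z = 8 + 2.0*(-0.242 - 0.6781)
z^{k+1} = 1.0266
Step 3: u-update.
u^{k+1} = -0.6781 - 0.242 - 1.0266 = -1.9467
Step 4: Primal residual = |-0.242 - 1.0266| = 1.2686
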